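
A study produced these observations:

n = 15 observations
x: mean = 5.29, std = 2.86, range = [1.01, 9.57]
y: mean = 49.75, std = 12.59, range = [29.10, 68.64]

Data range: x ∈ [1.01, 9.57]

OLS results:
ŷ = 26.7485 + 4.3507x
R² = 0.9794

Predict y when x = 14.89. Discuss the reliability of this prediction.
ŷ = 91.5304, but this is extrapolation (above the data range [1.01, 9.57]) and may be unreliable.

Prediction calculation:
ŷ = 26.7485 + 4.3507 × 14.89
ŷ = 91.5304

Reliability:
- Data range: x ∈ [1.01, 9.57]
- Prediction point: x = 14.89 is 5.32 units above the observed range → this is EXTRAPOLATION, not interpolation

Why that matters here:
- The linear relationship may not hold outside the observed range
- There are no observations near this x to validate the fitted line there
- R² describes fit only over the sampled x values; it says nothing about behaviour beyond them

A defensible statement: 'if the linear trend continued to x = 14.89, y would be about 91.5304' — the premise is untested.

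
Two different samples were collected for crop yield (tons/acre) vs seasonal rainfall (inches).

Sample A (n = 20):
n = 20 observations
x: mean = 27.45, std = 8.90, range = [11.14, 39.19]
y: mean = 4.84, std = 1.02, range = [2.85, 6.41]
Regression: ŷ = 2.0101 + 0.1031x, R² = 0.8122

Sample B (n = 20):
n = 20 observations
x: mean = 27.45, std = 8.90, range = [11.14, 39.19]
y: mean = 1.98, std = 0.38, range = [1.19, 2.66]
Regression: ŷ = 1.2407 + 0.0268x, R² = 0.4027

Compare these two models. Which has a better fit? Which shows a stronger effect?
Model A has the better fit (R² = 0.8122 vs 0.4027). Model A shows the stronger effect (|β₁| = 0.1031 vs 0.0268).

Model Comparison:

Which explains more variance? (R²)
- Model A: R² = 0.8122 → 81.22% of variance in crop yield explained
- Model B: R² = 0.4027 → 40.27% of variance in crop yield explained
- 0.8122 > 0.4027 → Model A has the better fit

Which has the larger per-inch effect? (|β₁|)
- Model A: β₁ = 0.1031 → predicted crop yield rises 0.1031 tons/acre per additional inch of rainfall
- Model B: β₁ = 0.0268 → predicted crop yield rises 0.0268 tons/acre per additional inch of rainfall
- |0.1031| > |0.0268| → Model A shows the stronger marginal effect

Note: The two samples could reflect different populations, time periods, or measurement quality.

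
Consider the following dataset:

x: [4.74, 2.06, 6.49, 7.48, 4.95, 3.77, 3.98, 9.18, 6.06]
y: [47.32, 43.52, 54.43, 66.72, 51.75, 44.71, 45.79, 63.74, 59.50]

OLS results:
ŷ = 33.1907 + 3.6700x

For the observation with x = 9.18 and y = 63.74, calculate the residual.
Residual = -3.1413

The residual is the difference between the actual value and the predicted value:

Residual = y - ŷ

Step 1: Calculate predicted value
ŷ = 33.1907 + 3.6700 × 9.18
ŷ = 66.8813

Step 2: Calculate residual
Residual = 63.74 - 66.8813
Residual = -3.1413

The residual is negative, so the observed y = 63.74 sits below the regression line (the line overestimates it by 3.1413).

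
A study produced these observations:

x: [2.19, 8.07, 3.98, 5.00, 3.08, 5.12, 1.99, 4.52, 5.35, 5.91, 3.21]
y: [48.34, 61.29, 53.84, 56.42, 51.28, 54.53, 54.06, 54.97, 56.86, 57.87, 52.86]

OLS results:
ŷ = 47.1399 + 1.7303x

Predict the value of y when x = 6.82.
ŷ = 58.9405

To predict y for x = 6.82, substitute into the regression equation:

ŷ = 47.1399 + 1.7303 × 6.82
ŷ = 47.1399 + 11.8006
ŷ = 58.9405

This is a point prediction; actual observations scatter around it by roughly the residual standard deviation.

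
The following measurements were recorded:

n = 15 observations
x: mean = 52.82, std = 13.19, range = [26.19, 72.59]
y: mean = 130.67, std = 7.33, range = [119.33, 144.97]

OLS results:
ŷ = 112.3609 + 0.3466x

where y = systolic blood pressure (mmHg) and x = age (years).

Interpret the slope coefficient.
For each additional year of age, predicted blood pressure increases by approximately 0.3466 mmHg.

The slope coefficient β₁ = 0.3466 represents the marginal effect of age on blood pressure.

Interpretation:
- Age up by 1 year → predicted blood pressure increases by 0.3466 mmHg
- This is a linear approximation: the same per-unit change is assumed across the whole observed x range
- The sign (+) gives the direction; the magnitude 0.3466 gives the size of the effect per year

The intercept β₀ = 112.3609 is the predicted blood pressure when age = 0; since the smallest observed x is 26.19, this is an extrapolation and mainly anchors the line.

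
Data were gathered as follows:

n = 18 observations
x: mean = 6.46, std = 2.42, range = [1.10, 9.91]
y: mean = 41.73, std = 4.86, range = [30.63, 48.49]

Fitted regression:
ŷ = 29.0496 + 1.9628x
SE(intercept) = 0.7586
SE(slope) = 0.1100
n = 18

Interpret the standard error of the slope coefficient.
SE(β̂₁) = 0.1100 is the estimated standard deviation of the slope estimate across repeated samples; relative to β̂₁ = 1.9628 that is 5.6%, a precise estimate.

SE(β̂₁) = s / √Sxx, where s is the residual standard deviation and Sxx = Σ(x − x̄)². It is the yardstick for how far β̂₁ = 1.9628 could plausibly be from the true slope.

Relative precision:
- SE / |β̂₁| = 0.1100 / 1.9628 = 5.6%
- Rule of thumb (under 20%: precise; 20% to under 50%: moderately precise; 50% or more: imprecise) → precise

Link to the t-test: t = β̂₁ / SE(β̂₁) = 1.9628 / 0.1100 = 17.8436, the statistic for H₀: β₁ = 0.

What drives SE(β̂₁): wider spread of x values → smaller SE.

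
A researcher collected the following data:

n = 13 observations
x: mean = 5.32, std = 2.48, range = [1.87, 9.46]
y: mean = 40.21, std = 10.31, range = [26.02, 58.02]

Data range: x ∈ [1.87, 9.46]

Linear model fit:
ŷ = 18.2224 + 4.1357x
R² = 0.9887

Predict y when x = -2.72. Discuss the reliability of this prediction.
The equation gives ŷ = 6.9733; however x = -2.72 is 4.59 units below the observed range, so this extrapolated value should not be trusted.

Prediction calculation:
ŷ = 18.2224 + 4.1357 × (-2.72)
ŷ = 6.9733

Reliability:
- Data range: x ∈ [1.87, 9.46]
- Prediction point: x = -2.72 is 4.59 units below the observed range → this is EXTRAPOLATION, not interpolation

Why that matters here:
- The linear relationship may not hold outside the observed range
- There are no observations near this x to validate the fitted line there
- The standard error of prediction grows with (x − x̄)², and x = -2.72 is far from x̄ = 5.32

The R² = 0.9887 only validates the fit within [1.87, 9.46]; treat ŷ = 6.9733 with caution.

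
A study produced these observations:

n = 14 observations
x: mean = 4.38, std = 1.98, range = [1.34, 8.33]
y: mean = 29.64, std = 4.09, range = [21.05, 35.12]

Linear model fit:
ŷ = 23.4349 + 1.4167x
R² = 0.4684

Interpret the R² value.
About 46.84% of the variability in y is accounted for by the regression on x (R² = 0.4684) — a moderate linear fit.

R² = 1 − SS_res/SS_tot compares the residual scatter to the total scatter of y about its mean.

Here R² = 0.4684:
- Explained: 46.84% of the variation in y
- Unexplained (residual): 100% − 46.84% = 53.16%
- Rule of thumb (below 0.3 weak; 0.3 to below 0.7 moderate; 0.7 and above strong) → moderate

Calculation: R² = 1 − (SS_res / SS_tot), where SS_res is the sum of squared residuals and SS_tot the total sum of squares.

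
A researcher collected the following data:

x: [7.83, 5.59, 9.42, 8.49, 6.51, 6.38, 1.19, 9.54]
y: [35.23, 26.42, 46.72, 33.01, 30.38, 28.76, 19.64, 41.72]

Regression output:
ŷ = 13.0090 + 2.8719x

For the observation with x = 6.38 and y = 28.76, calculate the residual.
Residual = -2.5717

The residual is the difference between the actual value and the predicted value:

Residual = y - ŷ

Step 1: Calculate predicted value
ŷ = 13.0090 + 2.8719 × 6.38
ŷ = 31.3317

Step 2: Calculate residual
Residual = 28.76 - 31.3317
Residual = -2.5717

The residual is negative, so the observed y = 28.76 sits below the regression line (the line overestimates it by 2.5717).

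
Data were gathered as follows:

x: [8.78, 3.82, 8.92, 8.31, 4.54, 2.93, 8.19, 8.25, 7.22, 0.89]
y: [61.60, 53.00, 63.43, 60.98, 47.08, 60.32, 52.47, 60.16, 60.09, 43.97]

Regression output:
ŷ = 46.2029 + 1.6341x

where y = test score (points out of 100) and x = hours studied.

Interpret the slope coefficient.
On average, test score is about 1.6341 points higher for every extra hour of study time.

The slope coefficient β₁ = 1.6341 represents the marginal effect of study time on test score.

Interpretation:
- Study time up by 1 hour → predicted test score increases by 1.6341 points
- The effect is assumed constant over the observed range of x (linearity)

(β₀ = 46.2029 is the fitted value at x = 0 and is not part of the slope interpretation.)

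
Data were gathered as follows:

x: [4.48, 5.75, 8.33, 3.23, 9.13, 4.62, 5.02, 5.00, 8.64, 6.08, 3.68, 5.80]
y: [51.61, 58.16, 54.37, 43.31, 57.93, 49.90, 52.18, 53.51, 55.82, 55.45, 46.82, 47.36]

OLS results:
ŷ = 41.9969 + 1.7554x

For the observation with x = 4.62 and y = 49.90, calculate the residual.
Residual = -0.2068

The residual is the difference between the actual value and the predicted value:

Residual = y - ŷ

Step 1: Calculate predicted value
ŷ = 41.9969 + 1.7554 × 4.62
ŷ = 50.1068

Step 2: Calculate residual
Residual = 49.90 - 50.1068
Residual = -0.2068

The residual is negative, so the observed y = 49.90 sits below the regression line (the line overestimates it by 0.2068).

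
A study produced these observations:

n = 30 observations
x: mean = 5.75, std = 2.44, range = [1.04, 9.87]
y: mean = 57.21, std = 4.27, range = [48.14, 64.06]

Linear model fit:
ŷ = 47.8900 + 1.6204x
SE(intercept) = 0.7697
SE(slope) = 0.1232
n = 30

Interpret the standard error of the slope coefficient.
The slope 1.6204 is pinned down to within about ±0.1232 (one SE) by these data — relative uncertainty 7.6%, i.e. precise.

What SE measures:
- The standard error quantifies the sampling variability of the coefficient estimate
- It is the estimated standard deviation of β̂₁ across hypothetical repeated samples of the same size
- Smaller SE → more precise estimate

Relative precision:
- SE / |β̂₁| = 0.1232 / 1.6204 = 7.6%
- Rule of thumb (under 20%: precise; 20% to under 50%: moderately precise; 50% or more: imprecise) → precise

Rough 95% range (±2 SE): 1.6204 ± 0.2464 → (1.3740, 1.8668).

What drives SE(β̂₁): wider spread of x values → smaller SE.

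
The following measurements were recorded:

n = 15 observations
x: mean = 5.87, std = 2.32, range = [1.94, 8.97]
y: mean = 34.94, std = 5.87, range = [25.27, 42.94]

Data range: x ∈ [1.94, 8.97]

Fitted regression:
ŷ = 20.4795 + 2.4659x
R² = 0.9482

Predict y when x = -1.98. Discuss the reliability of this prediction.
ŷ = 15.5970 (extrapolation — x = -1.98 lies outside [1.94, 8.97], so reliability is low).

Prediction calculation:
ŷ = 20.4795 + 2.4659 × (-1.98)
ŷ = 15.5970

Reliability:
- Data range: x ∈ [1.94, 8.97]
- Prediction point: x = -1.98 is 3.92 units below the observed range → this is EXTRAPOLATION, not interpolation

Why that matters here:
- R² describes fit only over the sampled x values; it says nothing about behaviour beyond them
- There are no observations near this x to validate the fitted line there
- The linear relationship may not hold outside the observed range

Report the number if required, but flag clearly that it is an extrapolation.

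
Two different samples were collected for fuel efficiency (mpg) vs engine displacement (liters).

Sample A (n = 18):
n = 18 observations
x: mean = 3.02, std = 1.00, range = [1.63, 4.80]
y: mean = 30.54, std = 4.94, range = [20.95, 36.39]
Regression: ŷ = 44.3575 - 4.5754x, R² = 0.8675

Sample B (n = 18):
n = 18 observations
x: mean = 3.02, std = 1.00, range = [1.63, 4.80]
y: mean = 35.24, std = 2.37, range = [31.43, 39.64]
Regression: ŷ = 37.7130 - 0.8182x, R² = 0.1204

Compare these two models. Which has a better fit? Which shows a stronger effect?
Model A has the better fit (R² = 0.8675 vs 0.1204). Model A shows the stronger effect (|β₁| = 4.5754 vs 0.8182).

Model Comparison:

Goodness of fit (R²):
- Model A: R² = 0.8675 → 86.75% of variance in fuel efficiency explained
- Model B: R² = 0.1204 → 12.04% of variance in fuel efficiency explained
- 0.8675 > 0.1204 → Model A has the better fit

Which has the larger per-liter effect? (|β₁|)
- Model A: β₁ = -4.5754 → predicted fuel efficiency falls 4.5754 mpg per additional liter of engine displacement
- Model B: β₁ = -0.8182 → predicted fuel efficiency falls 0.8182 mpg per additional liter of engine displacement
- |-4.5754| > |-0.8182| → Model A shows the stronger marginal effect

Note: A steeper slope doesn't make a better model if the scatter around the line is large.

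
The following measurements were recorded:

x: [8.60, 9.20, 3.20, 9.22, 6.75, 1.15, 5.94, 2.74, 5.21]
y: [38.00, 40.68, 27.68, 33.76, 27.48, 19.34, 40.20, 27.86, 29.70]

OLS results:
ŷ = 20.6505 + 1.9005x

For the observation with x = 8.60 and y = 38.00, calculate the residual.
Residual = 1.0052

The residual is the difference between the actual value and the predicted value:

Residual = y - ŷ

Step 1: Calculate predicted value
ŷ = 20.6505 + 1.9005 × 8.60
ŷ = 36.9948

Step 2: Calculate residual
Residual = 38.00 - 36.9948
Residual = 1.0052

The residual is positive, so the observed y = 38.00 sits above the regression line (the line underestimates it by 1.0052).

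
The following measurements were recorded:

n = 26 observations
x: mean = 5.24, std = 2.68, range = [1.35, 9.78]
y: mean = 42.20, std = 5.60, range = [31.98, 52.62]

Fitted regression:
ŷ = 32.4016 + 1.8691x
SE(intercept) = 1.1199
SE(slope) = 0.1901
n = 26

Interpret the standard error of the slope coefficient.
The slope 1.8691 is pinned down to within about ±0.1901 (one SE) by these data — relative uncertainty 10.2%, i.e. precise.

SE(β̂₁) = 0.1901 says: if we drew many samples of n = 26 from the same population and refit each time, the fitted slopes would scatter with a standard deviation of roughly 0.1901 around the true β₁.

Relative precision:
- SE / |β̂₁| = 0.1901 / 1.8691 = 10.2%
- Rule of thumb (under 20%: precise; 20% to under 50%: moderately precise; 50% or more: imprecise) → precise

Link to the t-test: t = β̂₁ / SE(β̂₁) = 1.8691 / 0.1901 = 9.8322, the statistic for H₀: β₁ = 0.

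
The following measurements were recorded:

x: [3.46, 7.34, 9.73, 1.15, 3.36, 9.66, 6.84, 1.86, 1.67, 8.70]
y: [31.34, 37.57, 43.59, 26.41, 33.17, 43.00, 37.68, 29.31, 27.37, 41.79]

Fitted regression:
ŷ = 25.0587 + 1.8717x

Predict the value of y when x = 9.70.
ŷ = 43.2142

To predict y for x = 9.70, substitute into the regression equation:

ŷ = 25.0587 + 1.8717 × 9.70
ŷ = 25.0587 + 18.1555
ŷ = 43.2142

This is a point prediction; actual observations scatter around it by roughly the residual standard deviation.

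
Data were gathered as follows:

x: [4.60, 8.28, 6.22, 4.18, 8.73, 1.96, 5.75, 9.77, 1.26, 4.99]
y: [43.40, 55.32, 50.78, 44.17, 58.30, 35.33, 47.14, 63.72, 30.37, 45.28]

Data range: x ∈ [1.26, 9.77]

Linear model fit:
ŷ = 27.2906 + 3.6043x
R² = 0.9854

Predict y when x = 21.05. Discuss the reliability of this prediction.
ŷ = 103.1611, but this is extrapolation (above the data range [1.26, 9.77]) and may be unreliable.

Prediction calculation:
ŷ = 27.2906 + 3.6043 × 21.05
ŷ = 103.1611

Reliability:
- Data range: x ∈ [1.26, 9.77]
- Prediction point: x = 21.05 is 11.28 units above the observed range → this is EXTRAPOLATION, not interpolation

Why that matters here:
- Real relationships often flatten, saturate, or turn nonlinear at extremes
- There are no observations near this x to validate the fitted line there

Report the number if required, but flag clearly that it is an extrapolation.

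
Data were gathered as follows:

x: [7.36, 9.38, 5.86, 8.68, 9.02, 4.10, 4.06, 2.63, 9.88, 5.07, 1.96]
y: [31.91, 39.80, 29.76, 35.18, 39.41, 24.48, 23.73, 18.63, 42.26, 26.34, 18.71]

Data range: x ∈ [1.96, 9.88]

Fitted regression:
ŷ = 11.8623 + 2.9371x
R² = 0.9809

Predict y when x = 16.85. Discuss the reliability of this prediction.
ŷ = 61.3524 (extrapolation — x = 16.85 lies outside [1.96, 9.88], so reliability is low).

Prediction calculation:
ŷ = 11.8623 + 2.9371 × 16.85
ŷ = 61.3524

Reliability:
- Data range: x ∈ [1.96, 9.88]
- Prediction point: x = 16.85 is 6.97 units above the observed range → this is EXTRAPOLATION, not interpolation

Why that matters here:
- R² describes fit only over the sampled x values; it says nothing about behaviour beyond them
- The standard error of prediction grows with (x − x̄)², and x = 16.85 is far from x̄ = 6.18
- There are no observations near this x to validate the fitted line there

The R² = 0.9809 only validates the fit within [1.96, 9.88]; treat ŷ = 61.3524 with caution.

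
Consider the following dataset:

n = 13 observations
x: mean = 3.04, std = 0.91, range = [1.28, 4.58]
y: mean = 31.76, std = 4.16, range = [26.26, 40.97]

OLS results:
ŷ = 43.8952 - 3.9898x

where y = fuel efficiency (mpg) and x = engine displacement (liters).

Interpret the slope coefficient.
For each additional liter of engine displacement, predicted fuel efficiency decreases by approximately 3.9898 mpg.

β₁ = -3.9898 is the change in predicted fuel efficiency (mpg) per additional liter of engine displacement.

Interpretation:
- Engine displacement up by 1 liter → predicted fuel efficiency decreases by 3.9898 mpg
- This is a linear approximation: the same per-unit change is assumed across the whole observed x range
- The sign (−) gives the direction; the magnitude 3.9898 gives the size of the effect per liter

(β₀ = 43.8952 is the fitted value at x = 0 and is not part of the slope interpretation.)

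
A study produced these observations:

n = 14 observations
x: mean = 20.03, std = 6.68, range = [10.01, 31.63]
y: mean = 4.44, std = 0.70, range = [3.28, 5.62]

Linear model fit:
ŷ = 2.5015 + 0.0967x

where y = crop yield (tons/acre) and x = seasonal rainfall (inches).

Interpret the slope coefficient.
On average, crop yield is about 0.0967 tons/acre higher for every extra inch of rainfall.

The slope coefficient β₁ = 0.0967 represents the marginal effect of rainfall on crop yield.

Interpretation:
- Rainfall up by 1 inch → predicted crop yield increases by 0.0967 tons/acre
- This is a linear approximation: the same per-unit change is assumed across the whole observed x range

The intercept β₀ = 2.5015 is the predicted crop yield when rainfall = 0; since the smallest observed x is 10.01, this is an extrapolation and mainly anchors the line.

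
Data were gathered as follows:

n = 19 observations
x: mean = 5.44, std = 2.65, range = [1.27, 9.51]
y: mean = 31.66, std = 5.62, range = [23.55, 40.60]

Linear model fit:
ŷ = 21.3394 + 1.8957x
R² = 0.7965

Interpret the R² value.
About 79.65% of the variability in y is accounted for by the regression on x (R² = 0.7965) — a strong linear fit.

The coefficient of determination R² is the fraction of the total variation in y that the fitted line accounts for.

Here R² = 0.7965:
- Explained: 79.65% of the variation in y
- Unexplained (residual): 100% − 79.65% = 20.35%
- Rule of thumb (below 0.3 weak; 0.3 to below 0.7 moderate; 0.7 and above strong) → strong

Note: R² never decreases when predictors are added, so it should not be used alone to compare models of different size.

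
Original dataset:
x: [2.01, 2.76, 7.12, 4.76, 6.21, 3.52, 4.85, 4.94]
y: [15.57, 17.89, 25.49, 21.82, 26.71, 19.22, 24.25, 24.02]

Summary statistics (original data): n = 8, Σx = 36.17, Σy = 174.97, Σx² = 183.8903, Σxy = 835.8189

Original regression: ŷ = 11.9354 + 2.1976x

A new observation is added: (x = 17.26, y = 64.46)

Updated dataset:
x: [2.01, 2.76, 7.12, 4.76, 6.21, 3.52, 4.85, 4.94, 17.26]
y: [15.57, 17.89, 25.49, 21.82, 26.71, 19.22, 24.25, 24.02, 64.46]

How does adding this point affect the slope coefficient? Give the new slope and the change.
The slope changes from 2.1976 to 3.2016 (change of +1.0040, or +45.7%).

The new point has HIGH LEVERAGE: x = 17.26 is far from the original mean x̄ = 36.17/8 ≈ 4.52 (original range [2.01, 7.12]).

Step 1: Update the sums with the new point (n goes from 8 to 9)
Σx  = 36.17 + 17.26 = 53.43
Σy  = 174.97 + 64.46 = 239.43
Σx² = 183.8903 + 17.26² = 183.8903 + 297.9076 = 481.7979
Σxy = 835.8189 + 17.26×64.46 = 835.8189 + 1112.5796 = 1948.3985

Step 2: Recompute the slope with b₁ = (nΣxy − ΣxΣy) / (nΣx² − (Σx)²)
Numerator   = 9×1948.3985 − 53.43×239.43 = 17535.5865 − 12792.7449 = 4742.8416
Denominator = 9×481.7979 − 53.43² = 4336.1811 − 2854.7649 = 1481.4162
b₁(new) = 4742.8416 / 1481.4162 = 3.2016

(Same formula on the original sums: (8×835.8189 − 36.17×174.97) / (8×183.8903 − 36.17²) = 357.8863 / 162.8535 = 2.1976, matching the given fit.)

Step 3: Change in slope
Δβ₁ = 3.2016 − 2.1976 = +1.0040
Relative change = +1.0040 / 2.1976 × 100% = +45.7%
→ the slope increases when the point is added.

A high-leverage point only changes the slope if it is off the original line; here y = 64.46 is above the original trend, so the slope increases.
In practice: investigate whether it comes from the same population as the rest of the sample.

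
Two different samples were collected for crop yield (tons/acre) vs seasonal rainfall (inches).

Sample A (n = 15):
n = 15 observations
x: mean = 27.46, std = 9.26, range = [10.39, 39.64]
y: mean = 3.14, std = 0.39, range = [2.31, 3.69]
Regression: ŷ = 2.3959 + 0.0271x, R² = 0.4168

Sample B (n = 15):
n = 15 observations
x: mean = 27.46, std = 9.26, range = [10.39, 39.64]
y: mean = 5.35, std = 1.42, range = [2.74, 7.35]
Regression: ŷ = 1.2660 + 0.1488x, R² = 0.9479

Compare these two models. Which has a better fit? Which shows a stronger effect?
Model B has the better fit (R² = 0.9479 vs 0.4168). Model B shows the stronger effect (|β₁| = 0.1488 vs 0.0271).

Model Comparison:

Goodness of fit (R²):
- Model A: R² = 0.4168 → 41.68% of variance in crop yield explained
- Model B: R² = 0.9479 → 94.79% of variance in crop yield explained
- 0.9479 > 0.4168 → Model B has the better fit

Which has the larger per-inch effect? (|β₁|)
- Model A: β₁ = 0.0271 → predicted crop yield rises 0.0271 tons/acre per additional inch of rainfall
- Model B: β₁ = 0.1488 → predicted crop yield rises 0.1488 tons/acre per additional inch of rainfall
- |0.0271| < |0.1488| → Model B shows the stronger marginal effect

Notes:
- The two samples could reflect different populations, time periods, or measurement quality.
- A better fit (higher R²) doesn't necessarily mean a more important relationship.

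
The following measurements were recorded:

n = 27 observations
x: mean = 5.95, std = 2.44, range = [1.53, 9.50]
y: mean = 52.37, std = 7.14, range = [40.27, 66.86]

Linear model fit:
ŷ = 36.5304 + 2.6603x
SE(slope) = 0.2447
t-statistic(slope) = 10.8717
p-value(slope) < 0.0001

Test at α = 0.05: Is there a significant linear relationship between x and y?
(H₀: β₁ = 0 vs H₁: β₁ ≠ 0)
Since p-value < 0.0001 < α = 0.05, reject H₀ — the slope is significantly different from 0.

Hypothesis test for the slope coefficient:

H₀: β₁ = 0 (no linear relationship)
H₁: β₁ ≠ 0 (linear relationship exists)

Test statistic: t = β̂₁ / SE(β̂₁) = 2.6603 / 0.2447 = 10.8717

The p-value (<0.0001) is the probability, under H₀, of a t-statistic at least as extreme as |t| = 10.8717 (two-sided, df = n − 2 = 25).

Decision rule: reject H₀ if p-value < α.
p-value < 0.0001 < α = 0.05 → reject H₀.

At α = 0.05 the data do provide convincing evidence of a nonzero slope.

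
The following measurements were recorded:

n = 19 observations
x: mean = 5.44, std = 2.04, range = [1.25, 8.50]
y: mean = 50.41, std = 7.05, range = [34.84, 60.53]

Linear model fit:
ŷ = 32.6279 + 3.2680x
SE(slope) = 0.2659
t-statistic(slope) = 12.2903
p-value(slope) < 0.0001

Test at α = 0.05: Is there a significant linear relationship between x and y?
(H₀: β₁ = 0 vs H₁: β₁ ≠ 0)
Reject H₀: p-value < 0.0001 < α = 0.05. The linear relationship is significant at the 5% level.

Hypothesis test for the slope coefficient:

H₀: β₁ = 0 (no linear relationship)
H₁: β₁ ≠ 0 (linear relationship exists)

Test statistic: t = β̂₁ / SE(β̂₁) = 3.2680 / 0.2659 = 12.2903

The p-value (<0.0001) is the probability, under H₀, of a t-statistic at least as extreme as |t| = 12.2903 (two-sided, df = n − 2 = 17).

Decision rule: reject H₀ if p-value < α.
p-value < 0.0001 < α = 0.05 → reject H₀.

At α = 0.05 the data do provide convincing evidence of a nonzero slope.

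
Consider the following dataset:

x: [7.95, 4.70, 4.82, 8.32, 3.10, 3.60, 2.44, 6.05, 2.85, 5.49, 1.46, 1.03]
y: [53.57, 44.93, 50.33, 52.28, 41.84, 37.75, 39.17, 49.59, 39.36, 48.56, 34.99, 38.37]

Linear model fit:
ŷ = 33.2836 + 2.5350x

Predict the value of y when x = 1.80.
ŷ = 37.8466

To predict y for x = 1.80, substitute into the regression equation:

ŷ = 33.2836 + 2.5350 × 1.80
ŷ = 33.2836 + 4.5630
ŷ = 37.8466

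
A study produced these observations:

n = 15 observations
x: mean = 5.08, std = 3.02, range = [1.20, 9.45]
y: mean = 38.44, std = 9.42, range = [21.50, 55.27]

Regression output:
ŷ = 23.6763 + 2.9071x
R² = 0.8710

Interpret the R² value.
About 87.10% of the variability in y is accounted for by the regression on x (R² = 0.8710) — a strong linear fit.

R² = 1 − SS_res/SS_tot compares the residual scatter to the total scatter of y about its mean.

Here R² = 0.8710:
- Explained: 87.10% of the variation in y
- Unexplained (residual): 100% − 87.10% = 12.90%
- Rule of thumb (below 0.3 weak; 0.3 to below 0.7 moderate; 0.7 and above strong) → strong

Note: R² never decreases when predictors are added, so it should not be used alone to compare models of different size.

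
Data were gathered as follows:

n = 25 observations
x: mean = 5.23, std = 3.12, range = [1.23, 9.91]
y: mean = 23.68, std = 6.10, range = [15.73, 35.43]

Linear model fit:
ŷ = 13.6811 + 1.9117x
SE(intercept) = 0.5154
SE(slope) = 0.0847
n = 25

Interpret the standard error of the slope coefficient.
SE(slope) = 0.0847 measures the uncertainty in the estimated slope. The coefficient is estimated precisely (SE/|β̂₁| = 4.4%).

SE(β̂₁) = s / √Sxx, where s is the residual standard deviation and Sxx = Σ(x − x̄)². It is the yardstick for how far β̂₁ = 1.9117 could plausibly be from the true slope.

Relative precision:
- SE / |β̂₁| = 0.0847 / 1.9117 = 4.4%
- Rule of thumb (under 20%: precise; 20% to under 50%: moderately precise; 50% or more: imprecise) → precise

Link to interval estimation: a confidence interval for β₁ is β̂₁ ± t* × 0.0847, so SE sets the half-width per unit of t*.

What drives SE(β̂₁): wider spread of x values → smaller SE; larger n (here n = 25) → smaller SE.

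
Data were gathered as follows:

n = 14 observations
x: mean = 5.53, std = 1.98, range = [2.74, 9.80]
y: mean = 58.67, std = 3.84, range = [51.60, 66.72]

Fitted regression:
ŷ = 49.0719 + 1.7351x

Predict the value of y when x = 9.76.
ŷ = 66.0065

To predict y for x = 9.76, substitute into the regression equation:

ŷ = 49.0719 + 1.7351 × 9.76
ŷ = 49.0719 + 16.9346
ŷ = 66.0065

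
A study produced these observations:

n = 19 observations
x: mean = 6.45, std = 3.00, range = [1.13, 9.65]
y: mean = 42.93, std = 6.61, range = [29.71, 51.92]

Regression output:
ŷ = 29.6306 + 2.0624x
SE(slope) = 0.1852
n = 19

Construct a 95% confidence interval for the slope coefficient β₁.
The 95% CI for β₁ is (1.6717, 2.4531)

Confidence interval for the slope:

The 95% CI for β₁ is: β̂₁ ± t*(α/2, n-2) × SE(β̂₁)

Step 1: Find critical t-value
- Confidence level = 0.95
- Degrees of freedom = n - 2 = 19 - 2 = 17
- t*(α/2, 17) = 2.1098

Step 2: Calculate margin of error
Margin = 2.1098 × 0.1852 = 0.3907

Step 3: Construct interval
CI = 2.0624 ± 0.3907
CI = (1.6717, 2.4531)

Interpretation: intervals built this way capture the true β₁ in 95% of repeated samples; here the plausible range for the per-unit effect of x on y is 1.6717 to 2.4531.
Since 0 is outside the interval, a two-sided test at α = 0.05 would reject H₀: β₁ = 0.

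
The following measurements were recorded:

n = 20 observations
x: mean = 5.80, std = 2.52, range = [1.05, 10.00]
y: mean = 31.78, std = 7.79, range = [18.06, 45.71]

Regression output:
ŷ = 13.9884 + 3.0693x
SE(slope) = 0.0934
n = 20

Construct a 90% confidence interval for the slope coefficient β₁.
The 90% CI for β₁ is (2.9073, 3.2313)

Confidence interval for the slope:

The 90% CI for β₁ is: β̂₁ ± t*(α/2, n-2) × SE(β̂₁)

Step 1: Find critical t-value
- Confidence level = 0.9
- Degrees of freedom = n - 2 = 20 - 2 = 18
- t*(α/2, 18) = 1.7341

Step 2: Calculate margin of error
Margin = 1.7341 × 0.0934 = 0.1620

Step 3: Construct interval
CI = 3.0693 ± 0.1620
CI = (2.9073, 3.2313)

Interpretation: We are 90% confident that the true slope β₁ lies between 2.9073 and 3.2313.
Since 0 is outside the interval, a two-sided test at α = 0.10 would reject H₀: β₁ = 0.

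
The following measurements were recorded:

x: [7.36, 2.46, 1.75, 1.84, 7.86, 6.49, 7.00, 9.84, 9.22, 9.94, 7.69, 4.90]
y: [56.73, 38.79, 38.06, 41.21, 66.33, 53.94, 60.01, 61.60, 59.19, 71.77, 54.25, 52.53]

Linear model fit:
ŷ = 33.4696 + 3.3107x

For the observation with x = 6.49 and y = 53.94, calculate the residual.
Residual = -1.0160

The residual is the difference between the actual value and the predicted value:

Residual = y - ŷ

Step 1: Calculate predicted value
ŷ = 33.4696 + 3.3107 × 6.49
ŷ = 54.9560

Step 2: Calculate residual
Residual = 53.94 - 54.9560
Residual = -1.0160

Interpretation: the model overestimates the actual value by 1.0160 at this point (negative residual → observation lies below the fitted line).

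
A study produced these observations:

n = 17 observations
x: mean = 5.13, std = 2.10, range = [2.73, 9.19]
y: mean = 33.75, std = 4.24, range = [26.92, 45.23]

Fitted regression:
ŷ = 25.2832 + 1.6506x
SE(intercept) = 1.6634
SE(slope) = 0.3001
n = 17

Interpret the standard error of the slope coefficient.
SE(slope) = 0.3001 measures the uncertainty in the estimated slope. The coefficient is estimated precisely (SE/|β̂₁| = 18.2%).

SE(β̂₁) = s / √Sxx, where s is the residual standard deviation and Sxx = Σ(x − x̄)². It is the yardstick for how far β̂₁ = 1.6506 could plausibly be from the true slope.

Relative precision:
- SE / |β̂₁| = 0.3001 / 1.6506 = 18.2%
- Rule of thumb (under 20%: precise; 20% to under 50%: moderately precise; 50% or more: imprecise) → precise

Link to the t-test: t = β̂₁ / SE(β̂₁) = 1.6506 / 0.3001 = 5.5002, the statistic for H₀: β₁ = 0.

What drives SE(β̂₁): more residual scatter → larger SE; wider spread of x values → smaller SE; larger n (here n = 17) → smaller SE.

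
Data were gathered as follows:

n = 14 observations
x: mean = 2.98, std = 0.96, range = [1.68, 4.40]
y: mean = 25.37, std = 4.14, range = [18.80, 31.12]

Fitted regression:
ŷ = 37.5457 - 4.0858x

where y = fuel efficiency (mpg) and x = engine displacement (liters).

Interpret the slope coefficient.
An increase of one liter in engine displacement is associated with a 4.0858 mpg decrease in predicted fuel efficiency.

The slope β₁ = -4.0858 gives the rate at which the fitted fuel efficiency changes with engine displacement.

Interpretation:
- Engine displacement up by 1 liter → predicted fuel efficiency decreases by 4.0858 mpg
- The effect is assumed constant over the observed range of x (linearity)

(β₀ = 37.5457 is the fitted value at x = 0 and is not part of the slope interpretation.)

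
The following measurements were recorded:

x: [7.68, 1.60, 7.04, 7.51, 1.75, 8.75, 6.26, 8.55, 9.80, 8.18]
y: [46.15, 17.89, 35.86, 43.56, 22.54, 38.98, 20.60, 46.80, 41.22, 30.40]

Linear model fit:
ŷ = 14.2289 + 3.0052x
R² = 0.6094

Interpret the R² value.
R² = 0.6094 means 60.94% of the variation in y is explained by the linear relationship with x. This indicates a moderate fit.

R² = 1 − SS_res/SS_tot compares the residual scatter to the total scatter of y about its mean.

Here R² = 0.6094:
- Explained: 60.94% of the variation in y
- Unexplained (residual): 100% − 60.94% = 39.06%
- Rule of thumb (below 0.3 weak; 0.3 to below 0.7 moderate; 0.7 and above strong) → moderate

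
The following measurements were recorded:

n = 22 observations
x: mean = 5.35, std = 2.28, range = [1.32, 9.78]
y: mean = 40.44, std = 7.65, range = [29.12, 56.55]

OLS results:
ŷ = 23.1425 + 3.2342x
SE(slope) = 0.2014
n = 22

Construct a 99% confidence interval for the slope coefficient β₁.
The 99% CI for β₁ is (2.6612, 3.8072)

Confidence interval for the slope:

The 99% CI for β₁ is: β̂₁ ± t*(α/2, n-2) × SE(β̂₁)

Step 1: Find critical t-value
- Confidence level = 0.99
- Degrees of freedom = n - 2 = 22 - 2 = 20
- t*(α/2, 20) = 2.8453

Step 2: Calculate margin of error
Margin = 2.8453 × 0.2014 = 0.5730

Step 3: Construct interval
CI = 3.2342 ± 0.5730
CI = (2.6612, 3.8072)

Interpretation: each one-unit increase in x is associated with a change in mean y of between 2.6612 and 3.8072, with 99% confidence.
The interval does not include 0, suggesting a significant linear relationship.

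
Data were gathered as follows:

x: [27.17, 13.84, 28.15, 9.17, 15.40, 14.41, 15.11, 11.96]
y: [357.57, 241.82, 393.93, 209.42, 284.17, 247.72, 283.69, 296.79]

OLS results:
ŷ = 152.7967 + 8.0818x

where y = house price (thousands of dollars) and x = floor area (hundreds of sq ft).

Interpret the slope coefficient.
On average, house price is about 8.0818 thousand dollars higher for every extra hundred sq ft of floor area.

β₁ = 8.0818 is the change in predicted house price (thousand dollars) per additional hundred sq ft of floor area.

Interpretation:
- Floor area up by 1 hundred sq ft → predicted house price increases by 8.0818 thousand dollars
- The effect is assumed constant over the observed range of x (linearity)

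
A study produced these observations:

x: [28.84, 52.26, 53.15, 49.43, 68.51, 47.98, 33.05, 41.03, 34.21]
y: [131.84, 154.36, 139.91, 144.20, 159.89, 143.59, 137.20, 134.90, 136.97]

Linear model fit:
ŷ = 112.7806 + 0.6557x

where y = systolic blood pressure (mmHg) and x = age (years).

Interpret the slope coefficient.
On average, blood pressure is about 0.6557 mmHg higher for every extra year of age.

β₁ = 0.6557 is the change in predicted blood pressure (mmHg) per additional year of age.

Interpretation:
- Age up by 1 year → predicted blood pressure increases by 0.6557 mmHg
- The effect is assumed constant over the observed range of x (linearity)

The intercept β₀ = 112.7806 is the predicted blood pressure when age = 0; since the smallest observed x is 28.84, this is an extrapolation and mainly anchors the line.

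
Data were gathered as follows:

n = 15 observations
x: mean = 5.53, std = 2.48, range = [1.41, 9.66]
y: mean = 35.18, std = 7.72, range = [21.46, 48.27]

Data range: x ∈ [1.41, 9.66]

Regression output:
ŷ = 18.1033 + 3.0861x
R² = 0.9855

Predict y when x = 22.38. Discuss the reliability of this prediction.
ŷ = 87.1702 (extrapolation — x = 22.38 lies outside [1.41, 9.66], so reliability is low).

Prediction calculation:
ŷ = 18.1033 + 3.0861 × 22.38
ŷ = 87.1702

Reliability:
- Data range: x ∈ [1.41, 9.66]
- Prediction point: x = 22.38 is 12.72 units above the observed range → this is EXTRAPOLATION, not interpolation

Why that matters here:
- The linear relationship may not hold outside the observed range
- There are no observations near this x to validate the fitted line there
- R² describes fit only over the sampled x values; it says nothing about behaviour beyond them

Report the number if required, but flag clearly that it is an extrapolation.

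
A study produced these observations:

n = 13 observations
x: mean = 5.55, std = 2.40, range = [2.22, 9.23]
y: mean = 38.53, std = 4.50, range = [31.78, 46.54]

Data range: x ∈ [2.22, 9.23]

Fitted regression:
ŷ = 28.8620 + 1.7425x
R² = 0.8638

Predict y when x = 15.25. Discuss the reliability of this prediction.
ŷ = 55.4351, but this is extrapolation (above the data range [2.22, 9.23]) and may be unreliable.

Prediction calculation:
ŷ = 28.8620 + 1.7425 × 15.25
ŷ = 55.4351

Reliability:
- Data range: x ∈ [2.22, 9.23]
- Prediction point: x = 15.25 is 6.02 units above the observed range → this is EXTRAPOLATION, not interpolation

Why that matters here:
- There are no observations near this x to validate the fitted line there
- The linear relationship may not hold outside the observed range
- The standard error of prediction grows with (x − x̄)², and x = 15.25 is far from x̄ = 5.55

A defensible statement: 'if the linear trend continued to x = 15.25, y would be about 55.4351' — the premise is untested.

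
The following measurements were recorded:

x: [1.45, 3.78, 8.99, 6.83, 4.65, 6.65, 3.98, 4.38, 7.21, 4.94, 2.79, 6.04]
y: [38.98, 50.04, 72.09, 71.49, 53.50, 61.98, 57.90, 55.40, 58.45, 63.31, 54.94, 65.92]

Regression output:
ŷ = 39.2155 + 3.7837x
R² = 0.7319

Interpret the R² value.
R² = 0.7319 means 73.19% of the variation in y is explained by the linear relationship with x. This indicates a strong fit.

R² (coefficient of determination) measures the proportion of variance in y explained by the regression model.

Here R² = 0.7319:
- Explained: 73.19% of the variation in y
- Unexplained (residual): 100% − 73.19% = 26.81%
- Rule of thumb (below 0.3 weak; 0.3 to below 0.7 moderate; 0.7 and above strong) → strong

Note: R² says nothing about causation, and a high R² does not by itself mean the linear form is appropriate — check the residuals.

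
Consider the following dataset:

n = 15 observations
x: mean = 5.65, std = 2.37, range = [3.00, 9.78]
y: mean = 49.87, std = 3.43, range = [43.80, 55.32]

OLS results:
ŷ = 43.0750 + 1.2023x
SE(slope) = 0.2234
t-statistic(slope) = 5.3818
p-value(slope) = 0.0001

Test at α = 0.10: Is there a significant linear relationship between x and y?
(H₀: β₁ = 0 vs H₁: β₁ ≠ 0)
Since p-value = 0.0001 < α = 0.10, reject H₀ — the slope is significantly different from 0.

Hypothesis test for the slope coefficient:

H₀: β₁ = 0 (no linear relationship)
H₁: β₁ ≠ 0 (linear relationship exists)

Test statistic: t = β̂₁ / SE(β̂₁) = 1.2023 / 0.2234 = 5.3818

p = 0.0001: how often a slope estimate this far from 0 (in SE units) would arise by chance if β₁ were truly 0.

Decision rule: reject H₀ if p-value < α.
p-value = 0.0001 < α = 0.10 → reject H₀.

At α = 0.10 the data do provide convincing evidence of a nonzero slope.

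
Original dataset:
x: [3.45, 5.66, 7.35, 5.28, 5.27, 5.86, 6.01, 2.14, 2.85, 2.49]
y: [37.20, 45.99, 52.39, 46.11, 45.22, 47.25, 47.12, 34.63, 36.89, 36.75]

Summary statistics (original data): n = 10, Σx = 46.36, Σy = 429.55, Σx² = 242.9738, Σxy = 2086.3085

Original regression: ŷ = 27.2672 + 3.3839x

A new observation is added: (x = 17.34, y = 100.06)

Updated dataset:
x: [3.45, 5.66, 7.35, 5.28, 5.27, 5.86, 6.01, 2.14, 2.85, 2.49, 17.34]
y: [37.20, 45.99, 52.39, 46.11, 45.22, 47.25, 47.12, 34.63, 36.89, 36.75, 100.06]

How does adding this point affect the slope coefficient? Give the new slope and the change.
Adding the point moves β₁ from 3.3839 to 4.3167, i.e. it increases by 0.9328 (+27.6%).

x = 17.34 lies well outside the original x-range [2.14, 7.35] (x̄ ≈ 4.64), so this observation has high leverage and can move the slope substantially.

Step 1: Update the sums with the new point (n goes from 10 to 11)
Σx  = 46.36 + 17.34 = 63.70
Σy  = 429.55 + 100.06 = 529.61
Σx² = 242.9738 + 17.34² = 242.9738 + 300.6756 = 543.6494
Σxy = 2086.3085 + 17.34×100.06 = 2086.3085 + 1735.0404 = 3821.3489

Step 2: Recompute the slope with b₁ = (nΣxy − ΣxΣy) / (nΣx² − (Σx)²)
Numerator   = 11×3821.3489 − 63.70×529.61 = 42034.8379 − 33736.1570 = 8298.6809
Denominator = 11×543.6494 − 63.70² = 5980.1434 − 4057.6900 = 1922.4534
b₁(new) = 8298.6809 / 1922.4534 = 4.3167

(Same formula on the original sums: (10×2086.3085 − 46.36×429.55) / (10×242.9738 − 46.36²) = 949.1470 / 280.4884 = 3.3839, matching the given fit.)

Step 3: Change in slope
Δβ₁ = 4.3167 − 3.3839 = +0.9328
Relative change = +0.9328 / 3.3839 × 100% = +27.6%
→ the slope increases when the point is added.

A high-leverage point only changes the slope if it is off the original line; here y = 100.06 is above the original trend, so the slope increases.
In practice: check such a point for data-entry or measurement error; examine leverage (hᵢ) and Cook's distance rather than deleting it automatically.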